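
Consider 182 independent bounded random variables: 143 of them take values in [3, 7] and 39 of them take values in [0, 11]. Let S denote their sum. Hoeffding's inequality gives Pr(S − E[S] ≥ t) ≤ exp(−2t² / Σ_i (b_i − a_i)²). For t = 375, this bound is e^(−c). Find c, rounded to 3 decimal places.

40.138

Σ(b_i − a_i)² = 143·4² + 39·11² = 7007.
c = 2t² / 7007 = 2·375² / 7007 = 40.1384.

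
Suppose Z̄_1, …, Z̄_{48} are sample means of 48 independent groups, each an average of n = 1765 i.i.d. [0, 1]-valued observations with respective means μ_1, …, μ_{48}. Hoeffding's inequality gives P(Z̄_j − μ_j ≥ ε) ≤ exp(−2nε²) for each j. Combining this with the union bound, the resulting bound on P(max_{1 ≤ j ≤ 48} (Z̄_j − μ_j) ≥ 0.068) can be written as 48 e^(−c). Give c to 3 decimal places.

16.323

Union bound over the 48 events: P(max_{1 ≤ j ≤ 48} (Z̄_j − μ_j) ≥ 0.068) ≤ 48·exp(−2nε²) = 48 exp(−2·1765·0.068²).
So c = 2·1765·0.068² = 16.3227.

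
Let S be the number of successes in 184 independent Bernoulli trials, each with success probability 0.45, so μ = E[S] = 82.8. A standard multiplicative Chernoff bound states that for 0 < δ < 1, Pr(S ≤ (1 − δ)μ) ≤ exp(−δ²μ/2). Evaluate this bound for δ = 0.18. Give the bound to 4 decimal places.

0.2615

Exponent = δ²μ/2 = 0.18²·82.8/2 = 1.3414.
Bound = exp(−1.3414) = 0.26149.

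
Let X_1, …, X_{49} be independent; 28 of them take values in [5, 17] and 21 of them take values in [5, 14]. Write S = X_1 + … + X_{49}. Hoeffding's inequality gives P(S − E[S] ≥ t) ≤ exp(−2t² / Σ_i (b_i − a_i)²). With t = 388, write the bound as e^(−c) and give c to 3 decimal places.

52.518

Σ(b_i − a_i)² = 28·12² + 21·9² = 5733.
c = 2t² / 5733 = 2·388² / 5733 = 52.5184.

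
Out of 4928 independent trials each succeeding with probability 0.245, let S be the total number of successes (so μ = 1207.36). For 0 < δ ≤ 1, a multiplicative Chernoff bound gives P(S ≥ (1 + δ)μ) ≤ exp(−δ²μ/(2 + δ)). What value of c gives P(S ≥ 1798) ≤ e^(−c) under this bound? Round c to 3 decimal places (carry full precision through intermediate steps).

116.078

Write 1798 = (1 + δ)μ, so δ = 1798/1207.36 − 1 = 0.4891996…
Then the exponent is δ²μ/(2 + δ) = (1798 − μ)² / (μ·(2 + δ)) = 116.077811.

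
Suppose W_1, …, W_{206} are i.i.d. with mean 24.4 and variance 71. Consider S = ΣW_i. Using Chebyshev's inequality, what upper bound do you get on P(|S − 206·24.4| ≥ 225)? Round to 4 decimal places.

0.2889

Var(S) = n·Var(W_i) = 206·71 = 14626.
Chebyshev: P(|S − 206·24.4| ≥ 225) ≤ Var(S)/225² = 14626/50625 = 0.2889.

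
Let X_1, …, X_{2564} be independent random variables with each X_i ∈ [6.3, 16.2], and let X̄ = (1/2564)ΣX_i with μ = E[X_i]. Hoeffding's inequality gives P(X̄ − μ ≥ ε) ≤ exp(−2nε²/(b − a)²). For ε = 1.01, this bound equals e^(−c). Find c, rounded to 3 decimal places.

53.373

c = 2nε²/(b − a)² = 2·2564·1.01² / 9.9² = 53.3728.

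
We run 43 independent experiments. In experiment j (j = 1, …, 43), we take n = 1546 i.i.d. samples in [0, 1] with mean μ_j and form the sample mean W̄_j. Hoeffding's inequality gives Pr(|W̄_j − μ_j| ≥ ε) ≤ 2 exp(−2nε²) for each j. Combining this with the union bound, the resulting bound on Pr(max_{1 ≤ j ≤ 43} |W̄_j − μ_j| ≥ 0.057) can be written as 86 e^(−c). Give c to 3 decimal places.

10.046

Union bound over the 43 events: Pr(max_{1 ≤ j ≤ 43} |W̄_j − μ_j| ≥ 0.057) ≤ 43·2·exp(−2nε²) = 86 exp(−2·1546·0.057²).
So c = 2·1546·0.057² = 10.0459.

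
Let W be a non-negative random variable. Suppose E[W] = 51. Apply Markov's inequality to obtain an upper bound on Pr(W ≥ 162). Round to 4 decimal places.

Markov's inequality: for a non-negative random variable, Pr(W ≥ a) ≤ E[W]/a.
Here E[W] = 51 and a = 162, so the bound is 51/162 = 0.3148.

0.3148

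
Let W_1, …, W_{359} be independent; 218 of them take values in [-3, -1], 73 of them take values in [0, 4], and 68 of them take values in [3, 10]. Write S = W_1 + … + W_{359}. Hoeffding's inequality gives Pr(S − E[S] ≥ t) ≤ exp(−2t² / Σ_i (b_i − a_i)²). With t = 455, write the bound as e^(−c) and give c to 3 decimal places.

77.076

Σ(b_i − a_i)² = 218·2² + 73·4² + 68·7² = 5372.
c = 2t² / 5372 = 2·455² / 5372 = 77.0756.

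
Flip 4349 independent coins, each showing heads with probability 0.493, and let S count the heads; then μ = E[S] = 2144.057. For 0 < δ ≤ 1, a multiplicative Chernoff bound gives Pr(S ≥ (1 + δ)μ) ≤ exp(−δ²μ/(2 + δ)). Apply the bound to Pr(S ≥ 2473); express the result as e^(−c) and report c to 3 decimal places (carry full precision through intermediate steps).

23.436

Write 2473 = (1 + δ)μ, so δ = 2473/2144.057 − 1 = 0.1534208…
Then the exponent is δ²μ/(2 + δ) = (2473 − μ)² / (μ·(2 + δ)) = 23.435599.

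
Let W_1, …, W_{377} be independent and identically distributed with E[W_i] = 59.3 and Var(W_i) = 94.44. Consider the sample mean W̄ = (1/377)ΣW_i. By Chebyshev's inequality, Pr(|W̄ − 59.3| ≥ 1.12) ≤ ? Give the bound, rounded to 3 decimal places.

0.200

Var(W̄) = Var(W_i)/n = 94.44/377 = 0.2505.
Chebyshev: Pr(|W̄ − 59.3| ≥ 1.12) ≤ Var(W̄)/(1.12)² = 94.44/(377·1.12²) = 0.1997.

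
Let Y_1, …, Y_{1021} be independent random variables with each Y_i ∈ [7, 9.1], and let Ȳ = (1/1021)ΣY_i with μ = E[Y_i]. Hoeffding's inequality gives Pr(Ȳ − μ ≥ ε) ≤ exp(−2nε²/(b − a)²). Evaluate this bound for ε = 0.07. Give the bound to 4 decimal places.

0.1034

Exponent: 2nε²/(b − a)² = 2·1021·0.07² / 2.1² = 2.26889.
Bound = exp(−2.26889) = 0.10343.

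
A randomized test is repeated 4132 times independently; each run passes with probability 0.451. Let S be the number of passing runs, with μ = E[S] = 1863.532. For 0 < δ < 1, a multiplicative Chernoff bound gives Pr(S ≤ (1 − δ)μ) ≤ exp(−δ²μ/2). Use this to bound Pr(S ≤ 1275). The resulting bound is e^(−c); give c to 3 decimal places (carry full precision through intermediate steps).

92.934

Write 1275 = (1 − δ)μ, so δ = 1 − 1275/1863.532 = 0.3158153…
Then the exponent is δ²μ/2 = (μ − 1275)²/(2μ) = 92.933718.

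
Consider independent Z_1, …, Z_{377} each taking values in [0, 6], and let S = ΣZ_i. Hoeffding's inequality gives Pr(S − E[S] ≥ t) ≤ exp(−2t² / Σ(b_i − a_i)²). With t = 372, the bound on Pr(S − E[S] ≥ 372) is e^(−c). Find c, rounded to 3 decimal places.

20.393

Σ(b_i − a_i)² = 377·(6)² = 13572.
c = 2t²/13572 = 2·372²/13572 = 20.3926.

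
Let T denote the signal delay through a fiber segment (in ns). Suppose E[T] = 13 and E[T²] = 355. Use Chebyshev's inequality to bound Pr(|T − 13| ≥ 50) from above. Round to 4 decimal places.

Var(T) = E[T²] − (E[T])² = 355 − 169 = 186.
Chebyshev's inequality: Pr(|T − μ| ≥ t) ≤ Var(T)/t² = 186/2500 = 0.0744.

0.0744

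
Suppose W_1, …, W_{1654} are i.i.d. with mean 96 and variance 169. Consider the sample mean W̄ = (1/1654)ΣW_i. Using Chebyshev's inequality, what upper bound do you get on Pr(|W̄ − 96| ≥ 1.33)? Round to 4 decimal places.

0.0578

Var(W̄) = Var(W_i)/n = 169/1654 = 0.10218.
Chebyshev: Pr(|W̄ − 96| ≥ 1.33) ≤ Var(W̄)/(1.33)² = 169/(1654·1.33²) = 0.0578.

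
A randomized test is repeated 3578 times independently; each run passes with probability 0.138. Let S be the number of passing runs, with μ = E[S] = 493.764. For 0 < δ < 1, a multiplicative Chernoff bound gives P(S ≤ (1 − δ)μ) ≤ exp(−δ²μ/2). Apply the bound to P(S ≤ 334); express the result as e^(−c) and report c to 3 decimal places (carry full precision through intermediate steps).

25.847

Write 334 = (1 − δ)μ, so δ = 1 − 334/493.764 = 0.3235635…
Then the exponent is δ²μ/2 = (μ − 334)²/(2μ) = 25.846898.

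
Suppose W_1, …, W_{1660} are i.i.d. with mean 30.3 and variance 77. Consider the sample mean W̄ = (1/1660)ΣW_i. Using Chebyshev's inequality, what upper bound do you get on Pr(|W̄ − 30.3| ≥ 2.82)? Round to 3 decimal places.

Var(W̄) = Var(W_i)/n = 77/1660 = 0.046386.
Chebyshev: Pr(|W̄ − 30.3| ≥ 2.82) ≤ Var(W̄)/(2.82)² = 77/(1660·2.82²) = 0.0058.

0.006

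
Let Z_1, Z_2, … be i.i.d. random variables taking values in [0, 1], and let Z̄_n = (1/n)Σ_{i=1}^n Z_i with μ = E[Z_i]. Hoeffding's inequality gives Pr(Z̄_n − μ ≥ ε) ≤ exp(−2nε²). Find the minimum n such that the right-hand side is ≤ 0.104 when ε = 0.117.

Require exp(−2nε²) ≤ 0.104, i.e. 2nε² ≥ ln(1/0.104) = 2.263364.
So n ≥ 2.263364 / (2·0.117²) = 82.671.
The smallest integer n is 83.

83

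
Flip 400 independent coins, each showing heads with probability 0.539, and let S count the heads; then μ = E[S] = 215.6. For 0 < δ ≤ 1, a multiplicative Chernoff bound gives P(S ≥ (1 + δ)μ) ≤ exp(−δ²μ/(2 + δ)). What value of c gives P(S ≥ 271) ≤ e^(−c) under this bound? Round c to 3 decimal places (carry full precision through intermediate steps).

6.307

Write 271 = (1 + δ)μ, so δ = 271/215.6 − 1 = 0.2569573…
Then the exponent is δ²μ/(2 + δ) = (271 − μ)² / (μ·(2 + δ)) = 6.307357.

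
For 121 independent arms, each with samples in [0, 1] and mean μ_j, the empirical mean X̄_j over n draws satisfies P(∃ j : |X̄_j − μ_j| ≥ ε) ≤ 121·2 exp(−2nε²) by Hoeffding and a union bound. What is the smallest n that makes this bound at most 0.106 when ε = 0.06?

1075

Need 2·121·exp(−2nε²) ≤ 0.106, i.e. exp(−2nε²) ≤ 0.106/242.
So 2nε² ≥ ln(242/0.106) = 7.733254.
Hence n ≥ 7.733254/(2·0.06²) = 1074.063.
The smallest integer n is 1075.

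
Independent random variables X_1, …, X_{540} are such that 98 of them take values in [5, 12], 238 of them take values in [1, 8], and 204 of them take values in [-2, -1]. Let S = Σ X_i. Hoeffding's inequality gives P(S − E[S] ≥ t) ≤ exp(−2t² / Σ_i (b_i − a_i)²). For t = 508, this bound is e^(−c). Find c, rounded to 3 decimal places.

Σ(b_i − a_i)² = 98·7² + 238·7² + 204·1² = 16668.
c = 2t² / 16668 = 2·508² / 16668 = 30.9652.

30.965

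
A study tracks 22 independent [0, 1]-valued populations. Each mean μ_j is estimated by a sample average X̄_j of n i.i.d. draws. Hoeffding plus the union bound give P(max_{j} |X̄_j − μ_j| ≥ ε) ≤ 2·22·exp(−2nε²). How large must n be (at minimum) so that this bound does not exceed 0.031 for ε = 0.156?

150

Need 2·22·exp(−2nε²) ≤ 0.031, i.e. exp(−2nε²) ≤ 0.031/44.
So 2nε² ≥ ln(44/0.031) = 7.257958.
Hence n ≥ 7.257958/(2·0.156²) = 149.120.
The smallest integer n is 150.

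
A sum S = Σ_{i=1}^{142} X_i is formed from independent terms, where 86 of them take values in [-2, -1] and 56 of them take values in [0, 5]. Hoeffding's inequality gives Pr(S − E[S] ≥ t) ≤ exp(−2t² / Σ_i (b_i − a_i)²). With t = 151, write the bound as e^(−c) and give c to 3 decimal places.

30.688

Σ(b_i − a_i)² = 86·1² + 56·5² = 1486.
c = 2t² / 1486 = 2·151² / 1486 = 30.6878.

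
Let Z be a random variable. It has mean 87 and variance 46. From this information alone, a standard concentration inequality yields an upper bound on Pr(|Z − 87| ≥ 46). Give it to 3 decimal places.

0.022

Mean and variance are known, so Chebyshev's inequality applies.
Chebyshev: Pr(|Z − μ| ≥ t) ≤ Var(Z)/t².
Bound = 46 / 2116 = 0.0217.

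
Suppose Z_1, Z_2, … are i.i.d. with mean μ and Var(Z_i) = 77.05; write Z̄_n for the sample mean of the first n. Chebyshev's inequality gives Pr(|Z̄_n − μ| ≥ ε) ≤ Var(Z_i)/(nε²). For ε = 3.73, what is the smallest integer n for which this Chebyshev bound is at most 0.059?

94

Require 77.05/(n·3.73²) ≤ 0.059, i.e. n ≥ 77.05/(0.059·3.73²) = 93.865.
The smallest integer n is 94.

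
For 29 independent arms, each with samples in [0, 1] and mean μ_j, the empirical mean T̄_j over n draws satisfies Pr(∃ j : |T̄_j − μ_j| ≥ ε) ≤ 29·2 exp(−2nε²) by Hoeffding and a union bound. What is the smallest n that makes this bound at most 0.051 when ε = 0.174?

117

Need 2·29·exp(−2nε²) ≤ 0.051, i.e. exp(−2nε²) ≤ 0.051/58.
So 2nε² ≥ ln(58/0.051) = 7.036373.
Hence n ≥ 7.036373/(2·0.174²) = 116.204.
The smallest integer n is 117.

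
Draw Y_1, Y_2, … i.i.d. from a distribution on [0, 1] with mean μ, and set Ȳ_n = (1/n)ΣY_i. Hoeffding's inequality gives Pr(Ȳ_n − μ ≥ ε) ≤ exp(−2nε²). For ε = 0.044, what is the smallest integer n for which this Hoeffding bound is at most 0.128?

Require exp(−2nε²) ≤ 0.128, i.e. 2nε² ≥ ln(1/0.128) = 2.055725.
So n ≥ 2.055725 / (2·0.044²) = 530.921.
The smallest integer n is 531.

531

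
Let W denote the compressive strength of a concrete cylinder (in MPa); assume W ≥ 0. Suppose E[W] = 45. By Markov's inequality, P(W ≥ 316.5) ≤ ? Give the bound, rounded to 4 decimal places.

Markov's inequality: for a non-negative random variable, P(W ≥ a) ≤ E[W]/a.
Here E[W] = 45 and a = 316.5, so the bound is 45/316.5 = 0.1422.

0.1422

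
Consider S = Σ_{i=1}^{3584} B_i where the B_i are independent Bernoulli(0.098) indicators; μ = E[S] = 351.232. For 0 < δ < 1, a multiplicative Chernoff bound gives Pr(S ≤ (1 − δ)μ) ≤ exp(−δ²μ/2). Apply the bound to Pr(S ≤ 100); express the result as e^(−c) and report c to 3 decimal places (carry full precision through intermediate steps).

89.852

Write 100 = (1 − δ)μ, so δ = 1 − 100/351.232 = 0.7152879…
Then the exponent is δ²μ/2 = (μ − 100)²/(2μ) = 89.851605.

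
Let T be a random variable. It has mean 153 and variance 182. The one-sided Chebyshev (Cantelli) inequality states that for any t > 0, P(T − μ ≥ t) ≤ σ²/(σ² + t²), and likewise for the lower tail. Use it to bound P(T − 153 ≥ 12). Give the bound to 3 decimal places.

Here σ² = 182 and t = 12, so σ² + t² = 326.
Cantelli's bound: 182/326 = 0.5583.

0.558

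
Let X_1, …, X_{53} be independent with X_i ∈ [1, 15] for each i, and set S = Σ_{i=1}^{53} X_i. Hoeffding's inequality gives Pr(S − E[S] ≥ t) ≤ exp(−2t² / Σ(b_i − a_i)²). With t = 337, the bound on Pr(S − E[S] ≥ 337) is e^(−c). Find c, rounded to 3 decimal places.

21.865

Σ(b_i − a_i)² = 53·(14)² = 10388.
c = 2t²/10388 = 2·337²/10388 = 21.8654.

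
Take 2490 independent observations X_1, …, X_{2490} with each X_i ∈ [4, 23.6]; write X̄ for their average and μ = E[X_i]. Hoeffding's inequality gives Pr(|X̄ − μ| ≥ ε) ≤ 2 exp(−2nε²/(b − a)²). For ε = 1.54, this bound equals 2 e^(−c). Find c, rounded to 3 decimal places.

c = 2nε²/(b − a)² = 2·2490·1.54² / 19.6² = 30.7439.

30.744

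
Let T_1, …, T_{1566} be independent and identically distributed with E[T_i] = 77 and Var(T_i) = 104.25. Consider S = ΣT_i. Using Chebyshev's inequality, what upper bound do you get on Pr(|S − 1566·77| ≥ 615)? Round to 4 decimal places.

Var(S) = n·Var(T_i) = 1566·104.25 = 163255.5.
Chebyshev: Pr(|S − 1566·77| ≥ 615) ≤ Var(S)/615² = 163255.5/378225 = 0.4316.

0.4316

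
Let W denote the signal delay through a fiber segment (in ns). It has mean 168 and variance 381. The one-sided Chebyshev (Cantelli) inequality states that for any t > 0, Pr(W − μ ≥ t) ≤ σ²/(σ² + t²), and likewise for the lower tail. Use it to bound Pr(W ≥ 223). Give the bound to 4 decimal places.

Here σ² = 381 and t = 55, so σ² + t² = 3406.
Cantelli's bound: 381/3406 = 0.1119.

0.1119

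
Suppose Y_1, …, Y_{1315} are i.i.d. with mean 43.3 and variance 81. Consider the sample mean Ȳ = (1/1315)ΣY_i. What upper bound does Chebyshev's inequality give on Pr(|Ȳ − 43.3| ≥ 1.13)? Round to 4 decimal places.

0.0482

Var(Ȳ) = Var(Y_i)/n = 81/1315 = 0.061597.
Chebyshev: Pr(|Ȳ − 43.3| ≥ 1.13) ≤ Var(Ȳ)/(1.13)² = 81/(1315·1.13²) = 0.0482.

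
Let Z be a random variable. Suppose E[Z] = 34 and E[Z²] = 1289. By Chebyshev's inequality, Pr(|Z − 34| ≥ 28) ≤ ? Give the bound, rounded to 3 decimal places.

0.170

Var(Z) = E[Z²] − (E[Z])² = 1289 − 1156 = 133.
Chebyshev's inequality: Pr(|Z − μ| ≥ t) ≤ Var(Z)/t² = 133/784 = 0.1696.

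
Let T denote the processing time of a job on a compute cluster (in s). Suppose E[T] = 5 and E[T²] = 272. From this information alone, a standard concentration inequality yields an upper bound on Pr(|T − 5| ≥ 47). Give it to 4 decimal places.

0.1118

The first two moments determine the variance, so Chebyshev's inequality is the sharpest standard bound available.
Var(T) = E[T²] − (E[T])² = 272 − 25 = 247.
Chebyshev's inequality: Pr(|T − μ| ≥ t) ≤ Var(T)/t² = 247/2209 = 0.1118.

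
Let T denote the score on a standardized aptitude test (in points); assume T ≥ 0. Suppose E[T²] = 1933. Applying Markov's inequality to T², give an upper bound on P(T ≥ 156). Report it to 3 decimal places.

0.079

Since T ≥ 0, the event {T ≥ 156} is the same as {T² ≥ 24336}.
Markov's inequality applied to T² gives P(T² ≥ 24336) ≤ E[T²]/24336 = 1933/24336 = 0.0794.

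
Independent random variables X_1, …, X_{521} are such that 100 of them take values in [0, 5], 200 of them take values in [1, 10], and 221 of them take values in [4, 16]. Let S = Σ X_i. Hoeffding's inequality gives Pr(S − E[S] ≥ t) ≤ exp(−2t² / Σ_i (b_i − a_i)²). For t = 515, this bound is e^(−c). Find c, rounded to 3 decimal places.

Σ(b_i − a_i)² = 100·5² + 200·9² + 221·12² = 50524.
c = 2t² / 50524 = 2·515² / 50524 = 10.4990.

10.499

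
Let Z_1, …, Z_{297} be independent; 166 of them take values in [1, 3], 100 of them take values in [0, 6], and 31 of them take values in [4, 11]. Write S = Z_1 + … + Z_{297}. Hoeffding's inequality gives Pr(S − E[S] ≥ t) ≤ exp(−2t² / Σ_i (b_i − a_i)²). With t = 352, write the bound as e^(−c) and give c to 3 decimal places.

42.851

Σ(b_i − a_i)² = 166·2² + 100·6² + 31·7² = 5783.
c = 2t² / 5783 = 2·352² / 5783 = 42.8511.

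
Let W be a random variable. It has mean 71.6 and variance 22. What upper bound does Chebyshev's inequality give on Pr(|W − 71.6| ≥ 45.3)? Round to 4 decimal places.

Chebyshev: Pr(|W − μ| ≥ t) ≤ Var(W)/t².
Bound = 22 / 2052.09 = 0.0107.

0.0107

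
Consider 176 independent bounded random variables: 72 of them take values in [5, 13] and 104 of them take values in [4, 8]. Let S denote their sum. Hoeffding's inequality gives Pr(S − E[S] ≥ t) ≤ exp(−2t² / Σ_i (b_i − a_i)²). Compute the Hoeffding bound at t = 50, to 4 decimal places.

0.4506

Σ(b_i − a_i)² = 72·8² + 104·4² = 6272.
Exponent = 2·50² / 6272 = 0.79719.
Bound = exp(−0.79719) = 0.45059.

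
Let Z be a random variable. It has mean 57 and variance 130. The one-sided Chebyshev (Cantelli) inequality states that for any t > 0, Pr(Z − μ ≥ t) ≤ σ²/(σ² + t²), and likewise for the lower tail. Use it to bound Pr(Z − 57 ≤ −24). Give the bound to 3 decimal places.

Here σ² = 130 and t = 24, so σ² + t² = 706.
Cantelli's bound: 130/706 = 0.1841.

0.184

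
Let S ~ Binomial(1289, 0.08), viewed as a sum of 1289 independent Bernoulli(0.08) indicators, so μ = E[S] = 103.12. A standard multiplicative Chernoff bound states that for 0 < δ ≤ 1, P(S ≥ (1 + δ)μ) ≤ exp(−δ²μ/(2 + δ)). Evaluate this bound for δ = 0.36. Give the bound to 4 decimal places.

0.0035

Exponent = δ²μ/(2 + δ) = 0.36²·103.12/2.36 = 5.6629.
Bound = exp(−5.6629) = 0.00347.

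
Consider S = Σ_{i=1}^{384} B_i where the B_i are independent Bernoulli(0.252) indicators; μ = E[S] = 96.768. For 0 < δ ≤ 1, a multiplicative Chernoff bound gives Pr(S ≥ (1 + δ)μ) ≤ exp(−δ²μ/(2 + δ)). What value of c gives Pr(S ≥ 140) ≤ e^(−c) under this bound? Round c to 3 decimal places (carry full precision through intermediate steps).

Write 140 = (1 + δ)μ, so δ = 140/96.768 − 1 = 0.4467593…
Then the exponent is δ²μ/(2 + δ) = (140 − μ)² / (μ·(2 + δ)) = 7.893828.

7.894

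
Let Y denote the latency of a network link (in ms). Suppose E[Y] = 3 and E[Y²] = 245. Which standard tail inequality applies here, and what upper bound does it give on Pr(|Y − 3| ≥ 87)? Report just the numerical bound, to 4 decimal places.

0.0312

The first two moments determine the variance, so Chebyshev's inequality is the sharpest standard bound available.
Var(Y) = E[Y²] − (E[Y])² = 245 − 9 = 236.
Chebyshev's inequality: Pr(|Y − μ| ≥ t) ≤ Var(Y)/t² = 236/7569 = 0.0312.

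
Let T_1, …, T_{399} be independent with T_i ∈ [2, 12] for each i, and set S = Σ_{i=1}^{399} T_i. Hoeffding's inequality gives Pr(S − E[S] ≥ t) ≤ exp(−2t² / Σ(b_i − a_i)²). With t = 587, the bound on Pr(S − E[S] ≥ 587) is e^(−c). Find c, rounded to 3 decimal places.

Σ(b_i − a_i)² = 399·(10)² = 39900.
c = 2t²/39900 = 2·587²/39900 = 17.2716.

17.272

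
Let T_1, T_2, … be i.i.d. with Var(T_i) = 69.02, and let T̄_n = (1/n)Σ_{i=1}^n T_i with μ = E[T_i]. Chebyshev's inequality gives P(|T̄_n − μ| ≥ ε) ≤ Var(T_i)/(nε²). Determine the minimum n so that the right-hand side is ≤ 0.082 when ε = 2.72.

Require 69.02/(n·2.72²) ≤ 0.082, i.e. n ≥ 69.02/(0.082·2.72²) = 113.769.
The smallest integer n is 114.

114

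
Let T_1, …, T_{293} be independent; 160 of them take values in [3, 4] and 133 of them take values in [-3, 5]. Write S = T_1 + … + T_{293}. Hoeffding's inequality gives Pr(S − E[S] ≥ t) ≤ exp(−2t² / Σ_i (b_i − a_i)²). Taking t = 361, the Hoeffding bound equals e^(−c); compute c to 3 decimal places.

Σ(b_i − a_i)² = 160·1² + 133·8² = 8672.
c = 2t² / 8672 = 2·361² / 8672 = 30.0556.

30.056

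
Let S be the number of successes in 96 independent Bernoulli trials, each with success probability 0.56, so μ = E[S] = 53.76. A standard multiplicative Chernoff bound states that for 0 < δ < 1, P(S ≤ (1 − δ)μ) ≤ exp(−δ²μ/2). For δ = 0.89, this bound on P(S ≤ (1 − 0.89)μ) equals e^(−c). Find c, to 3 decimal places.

c = δ²μ/2 = 0.89²·53.76/2 = 21.2916.

21.292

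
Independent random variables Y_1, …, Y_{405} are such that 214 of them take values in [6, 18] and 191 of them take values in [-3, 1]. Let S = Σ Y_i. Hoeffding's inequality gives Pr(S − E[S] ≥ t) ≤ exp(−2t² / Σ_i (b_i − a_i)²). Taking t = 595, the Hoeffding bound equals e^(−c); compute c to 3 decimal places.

20.904

Σ(b_i − a_i)² = 214·12² + 191·4² = 33872.
c = 2t² / 33872 = 2·595² / 33872 = 20.9037.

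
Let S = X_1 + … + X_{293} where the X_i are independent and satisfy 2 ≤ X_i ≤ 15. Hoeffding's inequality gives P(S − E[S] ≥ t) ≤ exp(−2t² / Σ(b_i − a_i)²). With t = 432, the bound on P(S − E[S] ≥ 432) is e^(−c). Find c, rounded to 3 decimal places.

Σ(b_i − a_i)² = 293·(13)² = 49517.
c = 2t²/49517 = 2·432²/49517 = 7.5378.

7.538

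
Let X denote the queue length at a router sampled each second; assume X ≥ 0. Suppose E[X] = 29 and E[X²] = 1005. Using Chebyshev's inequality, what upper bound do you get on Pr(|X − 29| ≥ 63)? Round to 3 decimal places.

Var(X) = E[X²] − (E[X])² = 1005 − 841 = 164.
Chebyshev's inequality: Pr(|X − μ| ≥ t) ≤ Var(X)/t² = 164/3969 = 0.0413.

0.041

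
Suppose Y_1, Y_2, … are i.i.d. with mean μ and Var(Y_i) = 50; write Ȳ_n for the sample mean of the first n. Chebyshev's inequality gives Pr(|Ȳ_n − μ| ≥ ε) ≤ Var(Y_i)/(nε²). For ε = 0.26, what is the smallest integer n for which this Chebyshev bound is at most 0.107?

6913

Require 50/(n·0.26²) ≤ 0.107, i.e. n ≥ 50/(0.107·0.26²) = 6912.570.
The smallest integer n is 6913.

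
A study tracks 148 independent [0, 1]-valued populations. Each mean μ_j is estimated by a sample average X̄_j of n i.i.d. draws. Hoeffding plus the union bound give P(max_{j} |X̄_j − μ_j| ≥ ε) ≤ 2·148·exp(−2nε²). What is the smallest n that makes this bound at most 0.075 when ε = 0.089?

Need 2·148·exp(−2nε²) ≤ 0.075, i.e. exp(−2nε²) ≤ 0.075/296.
So 2nε² ≥ ln(296/0.075) = 8.280627.
Hence n ≥ 8.280627/(2·0.089²) = 522.701.
The smallest integer n is 523.

523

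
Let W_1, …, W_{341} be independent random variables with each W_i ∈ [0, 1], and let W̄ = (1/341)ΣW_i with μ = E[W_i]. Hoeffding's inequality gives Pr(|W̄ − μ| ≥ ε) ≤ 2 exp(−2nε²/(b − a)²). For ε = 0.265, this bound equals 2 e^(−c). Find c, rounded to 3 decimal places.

c = 2nε²/(b − a)² = 2·341·0.265² / 1² = 47.8935.

47.893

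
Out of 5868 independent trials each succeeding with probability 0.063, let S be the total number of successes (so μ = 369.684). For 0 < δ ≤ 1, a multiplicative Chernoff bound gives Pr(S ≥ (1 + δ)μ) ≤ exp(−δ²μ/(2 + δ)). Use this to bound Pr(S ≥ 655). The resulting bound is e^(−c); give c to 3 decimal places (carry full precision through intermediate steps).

Write 655 = (1 + δ)μ, so δ = 655/369.684 − 1 = 0.7717835…
Then the exponent is δ²μ/(2 + δ) = (655 − μ)² / (μ·(2 + δ)) = 79.444219.

79.444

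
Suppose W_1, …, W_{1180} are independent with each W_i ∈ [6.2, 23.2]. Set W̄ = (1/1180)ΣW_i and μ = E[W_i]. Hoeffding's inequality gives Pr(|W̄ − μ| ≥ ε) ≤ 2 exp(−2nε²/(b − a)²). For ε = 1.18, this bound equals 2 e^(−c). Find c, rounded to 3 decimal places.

c = 2nε²/(b − a)² = 2·1180·1.18² / 17² = 11.3705.

11.370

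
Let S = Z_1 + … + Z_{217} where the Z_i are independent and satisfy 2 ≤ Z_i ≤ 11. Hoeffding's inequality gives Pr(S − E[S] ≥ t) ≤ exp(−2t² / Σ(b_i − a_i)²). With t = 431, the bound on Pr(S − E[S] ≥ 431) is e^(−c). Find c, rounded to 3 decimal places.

21.137

Σ(b_i − a_i)² = 217·(9)² = 17577.
c = 2t²/17577 = 2·431²/17577 = 21.1368.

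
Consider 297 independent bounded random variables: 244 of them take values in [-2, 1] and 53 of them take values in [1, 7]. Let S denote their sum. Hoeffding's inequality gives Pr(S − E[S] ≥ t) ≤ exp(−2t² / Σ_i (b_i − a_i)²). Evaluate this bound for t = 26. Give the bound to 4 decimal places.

0.7193

Σ(b_i − a_i)² = 244·3² + 53·6² = 4104.
Exponent = 2·26² / 4104 = 0.32943.
Bound = exp(−0.32943) = 0.71933.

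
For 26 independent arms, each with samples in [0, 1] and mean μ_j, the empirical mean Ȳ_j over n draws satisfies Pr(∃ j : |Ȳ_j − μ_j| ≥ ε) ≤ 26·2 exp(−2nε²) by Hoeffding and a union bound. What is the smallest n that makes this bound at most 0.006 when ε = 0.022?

9367

Need 2·26·exp(−2nε²) ≤ 0.006, i.e. exp(−2nε²) ≤ 0.006/52.
So 2nε² ≥ ln(52/0.006) = 9.067240.
Hence n ≥ 9.067240/(2·0.022²) = 9366.983.
The smallest integer n is 9367.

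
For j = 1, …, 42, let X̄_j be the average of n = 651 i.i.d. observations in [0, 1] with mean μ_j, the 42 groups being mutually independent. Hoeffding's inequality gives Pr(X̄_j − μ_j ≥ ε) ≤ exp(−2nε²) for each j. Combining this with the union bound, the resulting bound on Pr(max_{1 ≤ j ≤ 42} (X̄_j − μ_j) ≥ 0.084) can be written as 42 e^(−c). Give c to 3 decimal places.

9.187

Union bound over the 42 events: Pr(max_{1 ≤ j ≤ 42} (X̄_j − μ_j) ≥ 0.084) ≤ 42·exp(−2nε²) = 42 exp(−2·651·0.084²).
So c = 2·651·0.084² = 9.1869.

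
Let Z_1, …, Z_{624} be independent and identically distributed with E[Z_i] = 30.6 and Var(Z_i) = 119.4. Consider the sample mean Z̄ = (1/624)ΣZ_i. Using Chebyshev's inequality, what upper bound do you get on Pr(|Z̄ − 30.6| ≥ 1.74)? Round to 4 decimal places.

0.0632

Var(Z̄) = Var(Z_i)/n = 119.4/624 = 0.19135.
Chebyshev: Pr(|Z̄ − 30.6| ≥ 1.74) ≤ Var(Z̄)/(1.74)² = 119.4/(624·1.74²) = 0.0632.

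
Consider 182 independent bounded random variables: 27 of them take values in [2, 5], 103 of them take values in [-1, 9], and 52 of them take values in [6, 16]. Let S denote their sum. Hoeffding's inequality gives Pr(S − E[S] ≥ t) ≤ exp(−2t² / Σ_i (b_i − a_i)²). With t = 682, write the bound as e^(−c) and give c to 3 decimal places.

Σ(b_i − a_i)² = 27·3² + 103·10² + 52·10² = 15743.
c = 2t² / 15743 = 2·682² / 15743 = 59.0896.

59.090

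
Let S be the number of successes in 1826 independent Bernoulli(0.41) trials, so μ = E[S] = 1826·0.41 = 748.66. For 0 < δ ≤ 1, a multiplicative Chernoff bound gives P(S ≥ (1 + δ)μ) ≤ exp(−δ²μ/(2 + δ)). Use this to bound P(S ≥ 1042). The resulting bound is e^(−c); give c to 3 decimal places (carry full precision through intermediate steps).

48.054

Write 1042 = (1 + δ)μ, so δ = 1042/748.66 − 1 = 0.3918201…
Then the exponent is δ²μ/(2 + δ) = (1042 − μ)² / (μ·(2 + δ)) = 48.053989.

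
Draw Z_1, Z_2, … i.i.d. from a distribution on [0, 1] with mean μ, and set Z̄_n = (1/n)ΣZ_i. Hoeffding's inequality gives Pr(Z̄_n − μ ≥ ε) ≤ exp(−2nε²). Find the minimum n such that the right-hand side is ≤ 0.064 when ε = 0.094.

156

Require exp(−2nε²) ≤ 0.064, i.e. 2nε² ≥ ln(1/0.064) = 2.748872.
So n ≥ 2.748872 / (2·0.094²) = 155.550.
The smallest integer n is 156.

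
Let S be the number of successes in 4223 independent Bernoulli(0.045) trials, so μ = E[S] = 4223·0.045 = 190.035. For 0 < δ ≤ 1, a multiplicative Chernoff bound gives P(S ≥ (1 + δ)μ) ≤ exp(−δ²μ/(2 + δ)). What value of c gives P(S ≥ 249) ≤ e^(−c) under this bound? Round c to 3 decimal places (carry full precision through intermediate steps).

7.919

Write 249 = (1 + δ)μ, so δ = 249/190.035 − 1 = 0.3102849…
Then the exponent is δ²μ/(2 + δ) = (249 − μ)² / (μ·(2 + δ)) = 7.919349.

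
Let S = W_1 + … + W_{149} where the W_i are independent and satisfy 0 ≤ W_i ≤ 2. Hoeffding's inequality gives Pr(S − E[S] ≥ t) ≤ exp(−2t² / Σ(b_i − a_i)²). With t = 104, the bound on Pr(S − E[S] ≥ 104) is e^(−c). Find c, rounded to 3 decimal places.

36.295

Σ(b_i − a_i)² = 149·(2)² = 596.
c = 2t²/596 = 2·104²/596 = 36.2953.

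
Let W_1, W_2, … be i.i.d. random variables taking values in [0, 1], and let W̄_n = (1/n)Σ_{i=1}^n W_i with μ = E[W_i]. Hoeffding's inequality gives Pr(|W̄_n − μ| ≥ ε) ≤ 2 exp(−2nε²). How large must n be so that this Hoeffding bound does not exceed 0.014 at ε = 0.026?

3671

Require 2·exp(−2nε²) ≤ 0.014, i.e. 2nε² ≥ ln(2/0.014) = 4.961845.
So n ≥ 4.961845 / (2·0.026²) = 3670.004.
The smallest integer n is 3671.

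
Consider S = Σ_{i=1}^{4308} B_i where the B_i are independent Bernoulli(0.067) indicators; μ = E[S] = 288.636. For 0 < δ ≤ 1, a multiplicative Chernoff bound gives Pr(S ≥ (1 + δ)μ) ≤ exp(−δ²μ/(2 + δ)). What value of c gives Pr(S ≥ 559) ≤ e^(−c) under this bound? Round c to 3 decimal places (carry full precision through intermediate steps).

Write 559 = (1 + δ)μ, so δ = 559/288.636 − 1 = 0.9366954…
Then the exponent is δ²μ/(2 + δ) = (559 − μ)² / (μ·(2 + δ)) = 86.235946.

86.236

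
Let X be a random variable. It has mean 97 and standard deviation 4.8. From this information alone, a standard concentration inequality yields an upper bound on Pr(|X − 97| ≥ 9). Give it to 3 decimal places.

0.284

Mean and variance are known, so Chebyshev's inequality applies.
Chebyshev: Pr(|X − μ| ≥ t) ≤ Var(X)/t².
Var(X) = σ² = 4.8² = 23.04.
Bound = 23.04 / 81 = 0.2844.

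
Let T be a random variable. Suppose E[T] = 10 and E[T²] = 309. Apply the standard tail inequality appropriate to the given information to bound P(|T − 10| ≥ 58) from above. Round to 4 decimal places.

The first two moments determine the variance, so Chebyshev's inequality is the sharpest standard bound available.
Var(T) = E[T²] − (E[T])² = 309 − 100 = 209.
Chebyshev's inequality: P(|T − μ| ≥ t) ≤ Var(T)/t² = 209/3364 = 0.0621.

0.0621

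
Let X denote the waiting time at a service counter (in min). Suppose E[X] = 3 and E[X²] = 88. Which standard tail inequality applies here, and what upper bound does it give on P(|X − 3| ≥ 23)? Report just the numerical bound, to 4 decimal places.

0.1493

The first two moments determine the variance, so Chebyshev's inequality is the sharpest standard bound available.
Var(X) = E[X²] − (E[X])² = 88 − 9 = 79.
Chebyshev's inequality: P(|X − μ| ≥ t) ≤ Var(X)/t² = 79/529 = 0.1493.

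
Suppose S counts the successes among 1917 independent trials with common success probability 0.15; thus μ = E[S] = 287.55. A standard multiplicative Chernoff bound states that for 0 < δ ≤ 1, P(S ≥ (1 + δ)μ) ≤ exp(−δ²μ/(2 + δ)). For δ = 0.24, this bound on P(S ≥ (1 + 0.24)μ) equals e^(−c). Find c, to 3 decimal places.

c = δ²μ/(2 + δ) = 0.24²·287.55/(2 + 0.24) = 7.3941.

7.394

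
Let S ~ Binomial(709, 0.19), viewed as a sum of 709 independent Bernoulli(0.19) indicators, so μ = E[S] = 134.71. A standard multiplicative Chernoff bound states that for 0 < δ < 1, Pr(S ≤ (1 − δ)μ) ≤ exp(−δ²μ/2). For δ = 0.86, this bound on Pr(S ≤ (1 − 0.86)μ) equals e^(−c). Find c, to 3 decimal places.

c = δ²μ/2 = 0.86²·134.71/2 = 49.8158.

49.816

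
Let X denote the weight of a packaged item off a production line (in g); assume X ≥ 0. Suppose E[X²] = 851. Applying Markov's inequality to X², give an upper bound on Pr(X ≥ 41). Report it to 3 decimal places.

Since X ≥ 0, the event {X ≥ 41} is the same as {X² ≥ 1681}.
Markov's inequality applied to X² gives Pr(X² ≥ 1681) ≤ E[X²]/1681 = 851/1681 = 0.5062.

0.506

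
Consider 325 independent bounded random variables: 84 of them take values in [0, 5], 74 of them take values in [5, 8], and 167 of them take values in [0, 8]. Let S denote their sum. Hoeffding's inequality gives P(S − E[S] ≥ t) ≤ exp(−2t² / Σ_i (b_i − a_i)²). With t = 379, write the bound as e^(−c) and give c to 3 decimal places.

21.353

Σ(b_i − a_i)² = 84·5² + 74·3² + 167·8² = 13454.
c = 2t² / 13454 = 2·379² / 13454 = 21.3529.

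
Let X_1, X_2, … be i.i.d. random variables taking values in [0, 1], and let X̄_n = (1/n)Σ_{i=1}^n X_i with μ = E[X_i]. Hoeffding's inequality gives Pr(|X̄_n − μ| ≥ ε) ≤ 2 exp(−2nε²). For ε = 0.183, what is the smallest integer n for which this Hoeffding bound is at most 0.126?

42

Require 2·exp(−2nε²) ≤ 0.126, i.e. 2nε² ≥ ln(2/0.126) = 2.764621.
So n ≥ 2.764621 / (2·0.183²) = 41.277.
The smallest integer n is 42.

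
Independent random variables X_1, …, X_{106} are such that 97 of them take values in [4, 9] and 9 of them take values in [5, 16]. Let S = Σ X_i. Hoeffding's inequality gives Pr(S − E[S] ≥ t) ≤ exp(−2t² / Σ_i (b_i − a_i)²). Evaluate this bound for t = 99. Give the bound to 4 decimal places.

Σ(b_i − a_i)² = 97·5² + 9·11² = 3514.
Exponent = 2·99² / 3514 = 5.57826.
Bound = exp(−5.57826) = 0.00378.

0.0038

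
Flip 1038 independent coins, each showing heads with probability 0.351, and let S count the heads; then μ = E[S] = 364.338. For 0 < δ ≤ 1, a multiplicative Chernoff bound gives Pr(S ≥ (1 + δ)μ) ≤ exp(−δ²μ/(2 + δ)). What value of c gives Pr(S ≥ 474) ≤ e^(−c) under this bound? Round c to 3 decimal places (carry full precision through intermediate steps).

Write 474 = (1 + δ)μ, so δ = 474/364.338 − 1 = 0.3009897…
Then the exponent is δ²μ/(2 + δ) = (474 − μ)² / (μ·(2 + δ)) = 14.344756.

14.345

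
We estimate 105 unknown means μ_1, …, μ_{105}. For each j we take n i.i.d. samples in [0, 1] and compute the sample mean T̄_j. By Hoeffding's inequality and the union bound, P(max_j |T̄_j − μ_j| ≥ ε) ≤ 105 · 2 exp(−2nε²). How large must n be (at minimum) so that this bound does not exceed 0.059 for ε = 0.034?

3537

Need 2·105·exp(−2nε²) ≤ 0.059, i.e. exp(−2nε²) ≤ 0.059/210.
So 2nε² ≥ ln(210/0.059) = 8.177325.
Hence n ≥ 8.177325/(2·0.034²) = 3536.905.
The smallest integer n is 3537.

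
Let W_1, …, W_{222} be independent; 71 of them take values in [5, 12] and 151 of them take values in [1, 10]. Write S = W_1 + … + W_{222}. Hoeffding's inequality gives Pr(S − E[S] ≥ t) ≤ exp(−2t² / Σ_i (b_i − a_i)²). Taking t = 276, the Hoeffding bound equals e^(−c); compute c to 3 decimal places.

9.698

Σ(b_i − a_i)² = 71·7² + 151·9² = 15710.
c = 2t² / 15710 = 2·276² / 15710 = 9.6978.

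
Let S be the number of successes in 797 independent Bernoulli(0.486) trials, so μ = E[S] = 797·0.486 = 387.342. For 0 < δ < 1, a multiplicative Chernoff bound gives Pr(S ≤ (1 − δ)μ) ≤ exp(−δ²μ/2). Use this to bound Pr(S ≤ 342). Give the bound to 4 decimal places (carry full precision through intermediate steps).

Write 342 = (1 − δ)μ, so δ = 1 − 342/387.342 = 0.1170593…
Then the exponent is δ²μ/2 = (μ − 342)²/(2μ) = 2.653852.
Bound = exp(−2.653852) = 0.07038.

0.0704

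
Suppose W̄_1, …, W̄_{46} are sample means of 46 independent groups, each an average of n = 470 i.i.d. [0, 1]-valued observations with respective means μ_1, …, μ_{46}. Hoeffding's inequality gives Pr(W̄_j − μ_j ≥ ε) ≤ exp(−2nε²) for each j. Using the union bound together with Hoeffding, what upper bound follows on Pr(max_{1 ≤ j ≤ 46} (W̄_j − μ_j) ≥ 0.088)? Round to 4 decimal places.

0.0317

Per-experiment Hoeffding bound: exp(−2·470·0.088²) = exp(−7.27936) = 0.00068963.
Union bound over 46 events: 46·0.00068963 = 0.03172.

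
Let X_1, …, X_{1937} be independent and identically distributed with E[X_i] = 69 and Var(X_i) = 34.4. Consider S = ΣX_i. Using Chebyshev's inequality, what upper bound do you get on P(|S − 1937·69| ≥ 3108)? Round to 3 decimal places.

0.007

Var(S) = n·Var(X_i) = 1937·34.4 = 66632.8.
Chebyshev: P(|S − 1937·69| ≥ 3108) ≤ Var(S)/3108² = 66632.8/9659664 = 0.0069.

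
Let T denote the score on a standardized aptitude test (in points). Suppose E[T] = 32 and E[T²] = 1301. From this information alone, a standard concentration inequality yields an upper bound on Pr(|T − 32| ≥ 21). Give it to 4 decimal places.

0.6281

The first two moments determine the variance, so Chebyshev's inequality is the sharpest standard bound available.
Var(T) = E[T²] − (E[T])² = 1301 − 1024 = 277.
Chebyshev's inequality: Pr(|T − μ| ≥ t) ≤ Var(T)/t² = 277/441 = 0.6281.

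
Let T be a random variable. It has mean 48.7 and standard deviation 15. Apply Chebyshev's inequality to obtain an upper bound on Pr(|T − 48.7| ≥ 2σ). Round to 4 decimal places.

Chebyshev: Pr(|T − μ| ≥ t) ≤ Var(T)/t².
Var(T) = σ² = 15² = 225.
t = 2·15 = 30.
Bound = 225 / 900 = 0.2500.

0.2500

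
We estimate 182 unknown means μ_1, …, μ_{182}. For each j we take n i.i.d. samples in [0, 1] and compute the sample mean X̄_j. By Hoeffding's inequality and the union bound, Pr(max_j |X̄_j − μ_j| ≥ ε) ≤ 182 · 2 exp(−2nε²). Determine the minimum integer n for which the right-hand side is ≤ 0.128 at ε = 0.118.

286

Need 2·182·exp(−2nε²) ≤ 0.128, i.e. exp(−2nε²) ≤ 0.128/364.
So 2nε² ≥ ln(364/0.128) = 7.952879.
Hence n ≥ 7.952879/(2·0.118²) = 285.582.
The smallest integer n is 286.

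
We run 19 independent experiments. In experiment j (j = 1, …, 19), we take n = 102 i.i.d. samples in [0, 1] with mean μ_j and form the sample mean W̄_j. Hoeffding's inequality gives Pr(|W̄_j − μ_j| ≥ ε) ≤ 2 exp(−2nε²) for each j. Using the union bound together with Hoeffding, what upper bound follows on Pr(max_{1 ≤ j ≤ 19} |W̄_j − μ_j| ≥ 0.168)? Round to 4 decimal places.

0.1200

Per-experiment Hoeffding bound: 2·exp(−2·102·0.168²) = 2·exp(−5.75770) = 0.0063168.
Union bound over 19 events: 19·0.0063168 = 0.12002.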